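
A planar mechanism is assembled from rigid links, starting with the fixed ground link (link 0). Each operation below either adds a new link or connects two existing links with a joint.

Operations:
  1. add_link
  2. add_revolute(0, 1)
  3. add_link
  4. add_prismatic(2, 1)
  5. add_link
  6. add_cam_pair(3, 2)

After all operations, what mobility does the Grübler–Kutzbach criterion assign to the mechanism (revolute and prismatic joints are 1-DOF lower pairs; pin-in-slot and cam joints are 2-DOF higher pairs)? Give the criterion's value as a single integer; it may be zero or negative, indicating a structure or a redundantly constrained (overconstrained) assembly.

M = 4

link 0 = ground. State L|J1|J2 = 1|0|0
+link1  2|0|0
R(0,1) f=1→J1  2|1|0
+link2  3|1|0
P(2,1) f=1→J1  3|2|0
+link3  4|2|0
C(3,2) f=2→J2  4|2|1
M = 3(4−1)−2·2−1 = 9−4−1 = 4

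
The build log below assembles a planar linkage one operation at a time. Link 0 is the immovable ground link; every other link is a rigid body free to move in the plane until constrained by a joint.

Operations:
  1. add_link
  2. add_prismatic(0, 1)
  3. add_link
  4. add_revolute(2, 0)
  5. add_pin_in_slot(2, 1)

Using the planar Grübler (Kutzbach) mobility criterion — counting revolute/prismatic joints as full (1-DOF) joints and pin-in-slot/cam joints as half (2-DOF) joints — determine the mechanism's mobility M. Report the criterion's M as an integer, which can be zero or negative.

link 0 = ground. State L|J1|J2 = 1|0|0
+link1  2|0|0
P(0,1) f=1→J1  2|1|0
+link2  3|1|0
R(2,0) f=1→J1  3|2|0
PS(2,1) f=2→J2  3|2|1
M = 3(3−1)−2·2−1 = 6−4−1 = 1

M = 1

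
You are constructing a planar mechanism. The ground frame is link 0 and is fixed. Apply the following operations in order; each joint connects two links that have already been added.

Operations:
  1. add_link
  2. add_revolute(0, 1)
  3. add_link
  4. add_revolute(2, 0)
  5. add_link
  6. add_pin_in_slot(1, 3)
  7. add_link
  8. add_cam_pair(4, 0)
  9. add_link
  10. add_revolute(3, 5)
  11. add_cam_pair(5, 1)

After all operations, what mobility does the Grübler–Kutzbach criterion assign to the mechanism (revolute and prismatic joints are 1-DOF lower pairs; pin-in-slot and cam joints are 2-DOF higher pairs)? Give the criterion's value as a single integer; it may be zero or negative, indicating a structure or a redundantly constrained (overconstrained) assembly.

L=1 J1=0 J2=0
add link → L=2 J1=0 J2=0
R@0,1 dof=1 J1 → L=2 J1=1 J2=0
add link → L=3 J1=1 J2=0
R@2,0 dof=1 J1 → L=3 J1=2 J2=0
add link → L=4 J1=2 J2=0
PS@1,3 dof=2 J2 → L=4 J1=2 J2=1
add link → L=5 J1=2 J2=1
C@4,0 dof=2 J2 → L=5 J1=2 J2=2
add link → L=6 J1=2 J2=2
R@3,5 dof=1 J1 → L=6 J1=3 J2=2
C@5,1 dof=2 J2 → L=6 J1=3 J2=3
M=3(L−1)−2J1−J2=3·5−2·3−3=6

M = 6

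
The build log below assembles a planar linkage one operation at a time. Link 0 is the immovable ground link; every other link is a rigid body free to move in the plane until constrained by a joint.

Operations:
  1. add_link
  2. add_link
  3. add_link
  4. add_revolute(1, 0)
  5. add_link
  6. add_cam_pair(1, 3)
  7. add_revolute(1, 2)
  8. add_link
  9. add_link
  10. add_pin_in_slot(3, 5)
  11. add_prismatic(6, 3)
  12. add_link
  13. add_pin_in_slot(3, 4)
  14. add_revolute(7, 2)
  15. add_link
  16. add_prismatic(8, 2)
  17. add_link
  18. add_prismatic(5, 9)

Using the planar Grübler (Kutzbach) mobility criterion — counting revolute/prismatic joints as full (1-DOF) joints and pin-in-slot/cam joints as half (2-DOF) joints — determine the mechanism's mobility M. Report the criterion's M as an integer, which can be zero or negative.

[1;0;0] (link 0 is ground)
L+ [2;0;0]
L+ [3;0;0]
L+ [4;0;0]
R(1,0)∈J1 [4;1;0]
L+ [5;1;0]
C(1,3)∈J2 [5;1;1]
R(1,2)∈J1 [5;2;1]
L+ [6;2;1]
L+ [7;2;1]
PS(3,5)∈J2 [7;2;2]
P(6,3)∈J1 [7;3;2]
L+ [8;3;2]
PS(3,4)∈J2 [8;3;3]
R(7,2)∈J1 [8;4;3]
L+ [9;4;3]
P(8,2)∈J1 [9;5;3]
L+ [10;5;3]
P(5,9)∈J1 [10;6;3]
mobility = 27 − 12 − 3 = 12

M = 12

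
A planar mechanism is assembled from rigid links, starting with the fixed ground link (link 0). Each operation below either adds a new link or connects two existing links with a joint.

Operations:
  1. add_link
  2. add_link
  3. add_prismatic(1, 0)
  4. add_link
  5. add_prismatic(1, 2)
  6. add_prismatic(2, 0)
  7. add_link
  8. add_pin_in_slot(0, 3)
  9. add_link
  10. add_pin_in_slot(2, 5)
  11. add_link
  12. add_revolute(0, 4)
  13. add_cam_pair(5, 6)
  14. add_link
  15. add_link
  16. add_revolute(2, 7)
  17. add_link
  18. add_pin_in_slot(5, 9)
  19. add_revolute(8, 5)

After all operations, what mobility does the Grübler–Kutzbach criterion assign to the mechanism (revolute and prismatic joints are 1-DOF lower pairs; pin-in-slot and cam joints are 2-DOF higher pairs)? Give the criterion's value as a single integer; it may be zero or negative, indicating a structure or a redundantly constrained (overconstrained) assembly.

ground; <1,0,0>
#1 <2,0,0>
#2 <3,0,0>
P:1↔0 J1 <3,1,0>
#3 <4,1,0>
P:1↔2 J1 <4,2,0>
P:2↔0 J1 <4,3,0>
#4 <5,3,0>
PS:0↔3 J2 <5,3,1>
#5 <6,3,1>
PS:2↔5 J2 <6,3,2>
#6 <7,3,2>
R:0↔4 J1 <7,4,2>
C:5↔6 J2 <7,4,3>
#7 <8,4,3>
#8 <9,4,3>
R:2↔7 J1 <9,5,3>
#9 <10,5,3>
PS:5↔9 J2 <10,5,4>
R:8↔5 J1 <10,6,4>
3×9 − 2×6 − 1×4 = 11

M = 11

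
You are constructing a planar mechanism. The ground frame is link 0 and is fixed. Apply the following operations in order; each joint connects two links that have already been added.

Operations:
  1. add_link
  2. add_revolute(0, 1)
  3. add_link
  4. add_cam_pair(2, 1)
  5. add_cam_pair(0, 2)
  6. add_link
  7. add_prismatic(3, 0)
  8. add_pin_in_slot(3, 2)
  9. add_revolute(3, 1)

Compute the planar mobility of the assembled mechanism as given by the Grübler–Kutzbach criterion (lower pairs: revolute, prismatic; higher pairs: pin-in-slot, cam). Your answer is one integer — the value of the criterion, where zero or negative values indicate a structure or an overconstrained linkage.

ground; <1,0,0>
#1 <2,0,0>
R:0↔1 J1 <2,1,0>
#2 <3,1,0>
C:2↔1 J2 <3,1,1>
C:0↔2 J2 <3,1,2>
#3 <4,1,2>
P:3↔0 J1 <4,2,2>
PS:3↔2 J2 <4,2,3>
R:3↔1 J1 <4,3,3>
3×3 − 2×3 − 1×3 = 0

M = 0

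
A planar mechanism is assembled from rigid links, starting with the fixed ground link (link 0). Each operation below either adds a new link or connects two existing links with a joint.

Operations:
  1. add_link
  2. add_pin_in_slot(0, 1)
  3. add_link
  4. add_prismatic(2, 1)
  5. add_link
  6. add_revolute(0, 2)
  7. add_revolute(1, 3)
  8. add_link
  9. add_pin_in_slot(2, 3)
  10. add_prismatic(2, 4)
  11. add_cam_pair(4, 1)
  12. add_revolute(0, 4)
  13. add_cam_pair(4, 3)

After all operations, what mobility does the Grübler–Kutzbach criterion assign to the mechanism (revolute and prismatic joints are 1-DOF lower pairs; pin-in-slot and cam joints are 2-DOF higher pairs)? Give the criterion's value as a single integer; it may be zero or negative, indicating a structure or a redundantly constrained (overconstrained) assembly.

ground; <1,0,0>
#1 <2,0,0>
PS:0↔1 J2 <2,0,1>
#2 <3,0,1>
P:2↔1 J1 <3,1,1>
#3 <4,1,1>
R:0↔2 J1 <4,2,1>
R:1↔3 J1 <4,3,1>
#4 <5,3,1>
PS:2↔3 J2 <5,3,2>
P:2↔4 J1 <5,4,2>
C:4↔1 J2 <5,4,3>
R:0↔4 J1 <5,5,3>
C:4↔3 J2 <5,5,4>
3×4 − 2×5 − 1×4 = -2

M = -2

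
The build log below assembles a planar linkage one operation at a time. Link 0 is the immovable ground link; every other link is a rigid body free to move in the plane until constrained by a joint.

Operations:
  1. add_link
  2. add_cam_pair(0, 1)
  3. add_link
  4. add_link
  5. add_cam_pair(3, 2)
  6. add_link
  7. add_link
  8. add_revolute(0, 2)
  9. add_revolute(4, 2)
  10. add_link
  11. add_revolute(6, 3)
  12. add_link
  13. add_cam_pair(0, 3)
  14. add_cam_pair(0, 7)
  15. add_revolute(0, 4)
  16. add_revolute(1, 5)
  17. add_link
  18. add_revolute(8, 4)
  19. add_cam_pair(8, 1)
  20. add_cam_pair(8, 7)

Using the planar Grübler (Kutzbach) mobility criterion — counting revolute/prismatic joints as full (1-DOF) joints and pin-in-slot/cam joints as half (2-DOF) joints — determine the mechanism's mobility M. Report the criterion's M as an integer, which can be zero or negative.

(L,J1,J2)=(1,0,0); link0 fixed
link1: (2,0,0)
C 0-1 [J2]: (2,0,1)
link2: (3,0,1)
link3: (4,0,1)
C 3-2 [J2]: (4,0,2)
link4: (5,0,2)
link5: (6,0,2)
R 0-2 [J1]: (6,1,2)
R 4-2 [J1]: (6,2,2)
link6: (7,2,2)
R 6-3 [J1]: (7,3,2)
link7: (8,3,2)
C 0-3 [J2]: (8,3,3)
C 0-7 [J2]: (8,3,4)
R 0-4 [J1]: (8,4,4)
R 1-5 [J1]: (8,5,4)
link8: (9,5,4)
R 8-4 [J1]: (9,6,4)
C 8-1 [J2]: (9,6,5)
C 8-7 [J2]: (9,6,6)
Grübler: 3·8 − 2·6 − 6 = 6

M = 6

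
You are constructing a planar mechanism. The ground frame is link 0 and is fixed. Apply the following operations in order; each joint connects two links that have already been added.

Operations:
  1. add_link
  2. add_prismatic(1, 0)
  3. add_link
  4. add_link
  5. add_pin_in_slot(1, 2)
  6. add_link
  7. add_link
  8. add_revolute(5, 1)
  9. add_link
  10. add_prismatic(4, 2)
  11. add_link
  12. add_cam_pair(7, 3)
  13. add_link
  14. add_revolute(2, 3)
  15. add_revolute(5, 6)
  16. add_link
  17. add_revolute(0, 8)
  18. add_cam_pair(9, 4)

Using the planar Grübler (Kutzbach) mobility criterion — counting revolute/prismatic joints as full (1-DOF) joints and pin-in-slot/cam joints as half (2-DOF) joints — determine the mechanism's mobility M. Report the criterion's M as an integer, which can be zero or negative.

M = 12

(L,J1,J2)=(1,0,0); link0 fixed
link1: (2,0,0)
P 1-0 [J1]: (2,1,0)
link2: (3,1,0)
link3: (4,1,0)
PS 1-2 [J2]: (4,1,1)
link4: (5,1,1)
link5: (6,1,1)
R 5-1 [J1]: (6,2,1)
link6: (7,2,1)
P 4-2 [J1]: (7,3,1)
link7: (8,3,1)
C 7-3 [J2]: (8,3,2)
link8: (9,3,2)
R 2-3 [J1]: (9,4,2)
R 5-6 [J1]: (9,5,2)
link9: (10,5,2)
R 0-8 [J1]: (10,6,2)
C 9-4 [J2]: (10,6,3)
Grübler: 3·9 − 2·6 − 3 = 12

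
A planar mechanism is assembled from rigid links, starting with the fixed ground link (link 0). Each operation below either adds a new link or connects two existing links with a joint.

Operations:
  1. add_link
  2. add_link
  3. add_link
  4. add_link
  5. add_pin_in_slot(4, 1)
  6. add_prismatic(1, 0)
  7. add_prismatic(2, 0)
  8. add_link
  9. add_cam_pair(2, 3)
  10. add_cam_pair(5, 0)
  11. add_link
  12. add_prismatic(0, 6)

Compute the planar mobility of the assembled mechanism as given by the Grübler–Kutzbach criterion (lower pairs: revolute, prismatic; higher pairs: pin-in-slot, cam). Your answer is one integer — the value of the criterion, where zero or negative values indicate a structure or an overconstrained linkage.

(L,J1,J2)=(1,0,0); link0 fixed
link1: (2,0,0)
link2: (3,0,0)
link3: (4,0,0)
link4: (5,0,0)
PS 4-1 [J2]: (5,0,1)
P 1-0 [J1]: (5,1,1)
P 2-0 [J1]: (5,2,1)
link5: (6,2,1)
C 2-3 [J2]: (6,2,2)
C 5-0 [J2]: (6,2,3)
link6: (7,2,3)
P 0-6 [J1]: (7,3,3)
Grübler: 3·6 − 2·3 − 3 = 9

M = 9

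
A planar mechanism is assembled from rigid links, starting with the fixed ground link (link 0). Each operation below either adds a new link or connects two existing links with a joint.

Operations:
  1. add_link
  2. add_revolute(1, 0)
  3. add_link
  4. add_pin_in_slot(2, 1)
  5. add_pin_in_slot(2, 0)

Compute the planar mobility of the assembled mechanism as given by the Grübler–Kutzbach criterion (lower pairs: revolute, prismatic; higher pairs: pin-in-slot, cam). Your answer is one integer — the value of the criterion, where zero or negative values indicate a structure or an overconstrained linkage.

M = 2

L=1 J1=0 J2=0
add link → L=2 J1=0 J2=0
R@1,0 dof=1 J1 → L=2 J1=1 J2=0
add link → L=3 J1=1 J2=0
PS@2,1 dof=2 J2 → L=3 J1=1 J2=1
PS@2,0 dof=2 J2 → L=3 J1=1 J2=2
M=3(L−1)−2J1−J2=3·2−2·1−2=2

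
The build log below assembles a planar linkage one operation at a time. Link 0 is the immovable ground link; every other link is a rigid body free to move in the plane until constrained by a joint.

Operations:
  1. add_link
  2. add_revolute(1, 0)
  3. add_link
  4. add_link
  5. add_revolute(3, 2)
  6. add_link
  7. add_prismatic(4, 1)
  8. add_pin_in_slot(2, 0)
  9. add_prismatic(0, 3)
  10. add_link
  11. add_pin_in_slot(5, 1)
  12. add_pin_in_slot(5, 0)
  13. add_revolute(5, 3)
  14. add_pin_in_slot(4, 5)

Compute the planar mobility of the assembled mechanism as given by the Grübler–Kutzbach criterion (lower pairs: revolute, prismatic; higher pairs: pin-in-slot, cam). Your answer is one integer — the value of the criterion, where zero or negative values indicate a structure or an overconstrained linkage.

(L,J1,J2)=(1,0,0); link0 fixed
link1: (2,0,0)
R 1-0 [J1]: (2,1,0)
link2: (3,1,0)
link3: (4,1,0)
R 3-2 [J1]: (4,2,0)
link4: (5,2,0)
P 4-1 [J1]: (5,3,0)
PS 2-0 [J2]: (5,3,1)
P 0-3 [J1]: (5,4,1)
link5: (6,4,1)
PS 5-1 [J2]: (6,4,2)
PS 5-0 [J2]: (6,4,3)
R 5-3 [J1]: (6,5,3)
PS 4-5 [J2]: (6,5,4)
Grübler: 3·5 − 2·5 − 4 = 1

M = 1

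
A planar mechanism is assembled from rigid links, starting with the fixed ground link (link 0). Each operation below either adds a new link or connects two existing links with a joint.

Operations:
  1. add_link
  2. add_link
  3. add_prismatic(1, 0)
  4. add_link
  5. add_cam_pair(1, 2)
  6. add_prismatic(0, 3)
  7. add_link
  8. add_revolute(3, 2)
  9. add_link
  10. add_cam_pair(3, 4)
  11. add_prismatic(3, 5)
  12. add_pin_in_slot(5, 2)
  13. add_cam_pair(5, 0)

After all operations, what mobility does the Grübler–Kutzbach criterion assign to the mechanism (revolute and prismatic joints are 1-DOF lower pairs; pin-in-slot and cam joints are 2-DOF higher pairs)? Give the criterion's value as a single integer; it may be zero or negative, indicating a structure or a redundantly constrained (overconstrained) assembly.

link 0 = ground. State L|J1|J2 = 1|0|0
+link1  2|0|0
+link2  3|0|0
P(1,0) f=1→J1  3|1|0
+link3  4|1|0
C(1,2) f=2→J2  4|1|1
P(0,3) f=1→J1  4|2|1
+link4  5|2|1
R(3,2) f=1→J1  5|3|1
+link5  6|3|1
C(3,4) f=2→J2  6|3|2
P(3,5) f=1→J1  6|4|2
PS(5,2) f=2→J2  6|4|3
C(5,0) f=2→J2  6|4|4
M = 3(6−1)−2·4−4 = 15−8−4 = 3

M = 3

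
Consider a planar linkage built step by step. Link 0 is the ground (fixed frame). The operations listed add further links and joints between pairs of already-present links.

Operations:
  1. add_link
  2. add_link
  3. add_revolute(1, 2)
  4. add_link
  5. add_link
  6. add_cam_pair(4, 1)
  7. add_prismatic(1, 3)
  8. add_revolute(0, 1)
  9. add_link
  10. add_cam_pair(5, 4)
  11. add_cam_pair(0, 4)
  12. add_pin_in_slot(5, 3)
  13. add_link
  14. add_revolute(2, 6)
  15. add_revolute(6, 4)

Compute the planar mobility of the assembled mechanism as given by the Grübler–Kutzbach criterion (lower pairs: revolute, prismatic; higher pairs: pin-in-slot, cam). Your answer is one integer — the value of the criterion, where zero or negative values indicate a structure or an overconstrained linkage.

[1;0;0] (link 0 is ground)
L+ [2;0;0]
L+ [3;0;0]
R(1,2)∈J1 [3;1;0]
L+ [4;1;0]
L+ [5;1;0]
C(4,1)∈J2 [5;1;1]
P(1,3)∈J1 [5;2;1]
R(0,1)∈J1 [5;3;1]
L+ [6;3;1]
C(5,4)∈J2 [6;3;2]
C(0,4)∈J2 [6;3;3]
PS(5,3)∈J2 [6;3;4]
L+ [7;3;4]
R(2,6)∈J1 [7;4;4]
R(6,4)∈J1 [7;5;4]
mobility = 18 − 10 − 4 = 4

M = 4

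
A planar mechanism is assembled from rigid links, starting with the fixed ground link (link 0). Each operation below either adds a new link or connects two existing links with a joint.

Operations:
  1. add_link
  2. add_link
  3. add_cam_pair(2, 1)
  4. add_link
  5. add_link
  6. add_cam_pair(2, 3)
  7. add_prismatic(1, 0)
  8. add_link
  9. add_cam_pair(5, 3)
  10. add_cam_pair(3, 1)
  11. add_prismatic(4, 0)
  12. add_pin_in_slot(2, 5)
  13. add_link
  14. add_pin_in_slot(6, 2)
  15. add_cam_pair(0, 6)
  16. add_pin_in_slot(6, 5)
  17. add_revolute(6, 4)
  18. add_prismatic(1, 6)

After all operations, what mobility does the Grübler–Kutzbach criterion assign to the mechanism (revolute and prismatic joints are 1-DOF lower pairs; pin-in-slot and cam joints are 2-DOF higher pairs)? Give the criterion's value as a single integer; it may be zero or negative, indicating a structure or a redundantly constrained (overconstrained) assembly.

M = 2

(L,J1,J2)=(1,0,0); link0 fixed
link1: (2,0,0)
link2: (3,0,0)
C 2-1 [J2]: (3,0,1)
link3: (4,0,1)
link4: (5,0,1)
C 2-3 [J2]: (5,0,2)
P 1-0 [J1]: (5,1,2)
link5: (6,1,2)
C 5-3 [J2]: (6,1,3)
C 3-1 [J2]: (6,1,4)
P 4-0 [J1]: (6,2,4)
PS 2-5 [J2]: (6,2,5)
link6: (7,2,5)
PS 6-2 [J2]: (7,2,6)
C 0-6 [J2]: (7,2,7)
PS 6-5 [J2]: (7,2,8)
R 6-4 [J1]: (7,3,8)
P 1-6 [J1]: (7,4,8)
Grübler: 3·6 − 2·4 − 8 = 2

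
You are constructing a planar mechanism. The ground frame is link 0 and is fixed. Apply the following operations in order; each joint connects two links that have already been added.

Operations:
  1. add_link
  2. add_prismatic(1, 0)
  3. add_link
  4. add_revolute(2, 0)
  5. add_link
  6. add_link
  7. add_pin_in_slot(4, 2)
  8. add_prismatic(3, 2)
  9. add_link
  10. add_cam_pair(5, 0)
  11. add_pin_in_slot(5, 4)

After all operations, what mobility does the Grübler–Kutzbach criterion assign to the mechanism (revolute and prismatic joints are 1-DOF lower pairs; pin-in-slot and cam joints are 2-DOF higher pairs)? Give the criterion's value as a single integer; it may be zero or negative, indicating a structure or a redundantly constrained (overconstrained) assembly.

M = 6

ground; <1,0,0>
#1 <2,0,0>
P:1↔0 J1 <2,1,0>
#2 <3,1,0>
R:2↔0 J1 <3,2,0>
#3 <4,2,0>
#4 <5,2,0>
PS:4↔2 J2 <5,2,1>
P:3↔2 J1 <5,3,1>
#5 <6,3,1>
C:5↔0 J2 <6,3,2>
PS:5↔4 J2 <6,3,3>
3×5 − 2×3 − 1×3 = 6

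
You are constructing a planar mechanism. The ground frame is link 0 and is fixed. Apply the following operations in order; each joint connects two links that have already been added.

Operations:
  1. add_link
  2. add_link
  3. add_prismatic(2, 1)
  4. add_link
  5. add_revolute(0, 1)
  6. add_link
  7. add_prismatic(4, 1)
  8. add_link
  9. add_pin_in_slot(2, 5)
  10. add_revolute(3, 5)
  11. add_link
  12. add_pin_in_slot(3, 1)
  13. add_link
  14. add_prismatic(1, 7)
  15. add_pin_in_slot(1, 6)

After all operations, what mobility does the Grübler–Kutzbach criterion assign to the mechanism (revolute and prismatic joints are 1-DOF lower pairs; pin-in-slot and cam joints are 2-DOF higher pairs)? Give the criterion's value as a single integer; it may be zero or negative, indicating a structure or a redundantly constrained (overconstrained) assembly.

[1;0;0] (link 0 is ground)
L+ [2;0;0]
L+ [3;0;0]
P(2,1)∈J1 [3;1;0]
L+ [4;1;0]
R(0,1)∈J1 [4;2;0]
L+ [5;2;0]
P(4,1)∈J1 [5;3;0]
L+ [6;3;0]
PS(2,5)∈J2 [6;3;1]
R(3,5)∈J1 [6;4;1]
L+ [7;4;1]
PS(3,1)∈J2 [7;4;2]
L+ [8;4;2]
P(1,7)∈J1 [8;5;2]
PS(1,6)∈J2 [8;5;3]
mobility = 21 − 10 − 3 = 8

M = 8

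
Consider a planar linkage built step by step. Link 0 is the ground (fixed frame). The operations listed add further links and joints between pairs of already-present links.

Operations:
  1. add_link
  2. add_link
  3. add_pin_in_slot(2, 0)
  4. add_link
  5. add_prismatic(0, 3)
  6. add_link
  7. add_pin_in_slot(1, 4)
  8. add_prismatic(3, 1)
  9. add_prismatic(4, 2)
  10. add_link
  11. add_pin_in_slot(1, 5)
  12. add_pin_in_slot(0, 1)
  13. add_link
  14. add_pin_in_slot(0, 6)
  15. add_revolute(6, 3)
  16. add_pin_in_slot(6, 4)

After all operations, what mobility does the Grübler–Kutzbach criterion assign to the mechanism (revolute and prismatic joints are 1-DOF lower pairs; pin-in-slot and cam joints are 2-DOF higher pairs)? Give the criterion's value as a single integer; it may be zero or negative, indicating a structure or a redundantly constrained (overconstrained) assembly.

[1;0;0] (link 0 is ground)
L+ [2;0;0]
L+ [3;0;0]
PS(2,0)∈J2 [3;0;1]
L+ [4;0;1]
P(0,3)∈J1 [4;1;1]
L+ [5;1;1]
PS(1,4)∈J2 [5;1;2]
P(3,1)∈J1 [5;2;2]
P(4,2)∈J1 [5;3;2]
L+ [6;3;2]
PS(1,5)∈J2 [6;3;3]
PS(0,1)∈J2 [6;3;4]
L+ [7;3;4]
PS(0,6)∈J2 [7;3;5]
R(6,3)∈J1 [7;4;5]
PS(6,4)∈J2 [7;4;6]
mobility = 18 − 8 − 6 = 4

M = 4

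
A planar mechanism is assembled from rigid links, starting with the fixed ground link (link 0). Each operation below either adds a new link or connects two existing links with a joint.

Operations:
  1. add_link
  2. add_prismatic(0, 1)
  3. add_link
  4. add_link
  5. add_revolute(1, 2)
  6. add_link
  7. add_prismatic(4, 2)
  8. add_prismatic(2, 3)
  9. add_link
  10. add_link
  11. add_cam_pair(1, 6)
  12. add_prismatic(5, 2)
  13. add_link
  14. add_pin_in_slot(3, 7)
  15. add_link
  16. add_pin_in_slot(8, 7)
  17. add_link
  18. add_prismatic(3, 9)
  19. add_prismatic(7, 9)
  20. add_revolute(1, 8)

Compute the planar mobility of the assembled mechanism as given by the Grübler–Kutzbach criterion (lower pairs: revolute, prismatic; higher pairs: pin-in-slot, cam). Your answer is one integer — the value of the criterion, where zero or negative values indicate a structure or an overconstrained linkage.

L=1 J1=0 J2=0
add link → L=2 J1=0 J2=0
P@0,1 dof=1 J1 → L=2 J1=1 J2=0
add link → L=3 J1=1 J2=0
add link → L=4 J1=1 J2=0
R@1,2 dof=1 J1 → L=4 J1=2 J2=0
add link → L=5 J1=2 J2=0
P@4,2 dof=1 J1 → L=5 J1=3 J2=0
P@2,3 dof=1 J1 → L=5 J1=4 J2=0
add link → L=6 J1=4 J2=0
add link → L=7 J1=4 J2=0
C@1,6 dof=2 J2 → L=7 J1=4 J2=1
P@5,2 dof=1 J1 → L=7 J1=5 J2=1
add link → L=8 J1=5 J2=1
PS@3,7 dof=2 J2 → L=8 J1=5 J2=2
add link → L=9 J1=5 J2=2
PS@8,7 dof=2 J2 → L=9 J1=5 J2=3
add link → L=10 J1=5 J2=3
P@3,9 dof=1 J1 → L=10 J1=6 J2=3
P@7,9 dof=1 J1 → L=10 J1=7 J2=3
R@1,8 dof=1 J1 → L=10 J1=8 J2=3
M=3(L−1)−2J1−J2=3·9−2·8−3=8

M = 8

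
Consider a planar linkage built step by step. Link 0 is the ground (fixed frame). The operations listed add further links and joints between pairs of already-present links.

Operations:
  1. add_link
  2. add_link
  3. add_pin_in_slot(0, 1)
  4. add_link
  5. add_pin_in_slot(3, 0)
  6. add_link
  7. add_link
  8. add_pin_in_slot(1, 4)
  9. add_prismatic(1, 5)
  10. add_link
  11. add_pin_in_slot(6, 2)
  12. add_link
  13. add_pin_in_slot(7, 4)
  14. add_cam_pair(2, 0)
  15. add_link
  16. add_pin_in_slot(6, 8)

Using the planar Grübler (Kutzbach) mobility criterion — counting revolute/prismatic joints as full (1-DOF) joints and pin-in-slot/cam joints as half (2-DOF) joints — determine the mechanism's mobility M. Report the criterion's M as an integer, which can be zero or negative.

(L,J1,J2)=(1,0,0); link0 fixed
link1: (2,0,0)
link2: (3,0,0)
PS 0-1 [J2]: (3,0,1)
link3: (4,0,1)
PS 3-0 [J2]: (4,0,2)
link4: (5,0,2)
link5: (6,0,2)
PS 1-4 [J2]: (6,0,3)
P 1-5 [J1]: (6,1,3)
link6: (7,1,3)
PS 6-2 [J2]: (7,1,4)
link7: (8,1,4)
PS 7-4 [J2]: (8,1,5)
C 2-0 [J2]: (8,1,6)
link8: (9,1,6)
PS 6-8 [J2]: (9,1,7)
Grübler: 3·8 − 2·1 − 7 = 15

M = 15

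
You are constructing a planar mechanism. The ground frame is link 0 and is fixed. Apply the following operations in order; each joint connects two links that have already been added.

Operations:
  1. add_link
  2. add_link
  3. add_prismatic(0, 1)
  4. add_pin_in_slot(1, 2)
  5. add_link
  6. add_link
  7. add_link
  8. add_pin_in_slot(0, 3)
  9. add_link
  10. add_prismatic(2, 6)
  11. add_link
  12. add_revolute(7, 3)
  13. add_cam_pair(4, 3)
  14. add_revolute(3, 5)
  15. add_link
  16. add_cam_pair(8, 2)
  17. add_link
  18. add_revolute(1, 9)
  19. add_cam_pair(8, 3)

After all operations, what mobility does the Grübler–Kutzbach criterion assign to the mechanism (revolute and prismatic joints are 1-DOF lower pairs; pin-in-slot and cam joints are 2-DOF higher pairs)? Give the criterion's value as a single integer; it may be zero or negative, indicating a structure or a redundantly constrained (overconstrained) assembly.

M = 12

[1;0;0] (link 0 is ground)
L+ [2;0;0]
L+ [3;0;0]
P(0,1)∈J1 [3;1;0]
PS(1,2)∈J2 [3;1;1]
L+ [4;1;1]
L+ [5;1;1]
L+ [6;1;1]
PS(0,3)∈J2 [6;1;2]
L+ [7;1;2]
P(2,6)∈J1 [7;2;2]
L+ [8;2;2]
R(7,3)∈J1 [8;3;2]
C(4,3)∈J2 [8;3;3]
R(3,5)∈J1 [8;4;3]
L+ [9;4;3]
C(8,2)∈J2 [9;4;4]
L+ [10;4;4]
R(1,9)∈J1 [10;5;4]
C(8,3)∈J2 [10;5;5]
mobility = 27 − 10 − 5 = 12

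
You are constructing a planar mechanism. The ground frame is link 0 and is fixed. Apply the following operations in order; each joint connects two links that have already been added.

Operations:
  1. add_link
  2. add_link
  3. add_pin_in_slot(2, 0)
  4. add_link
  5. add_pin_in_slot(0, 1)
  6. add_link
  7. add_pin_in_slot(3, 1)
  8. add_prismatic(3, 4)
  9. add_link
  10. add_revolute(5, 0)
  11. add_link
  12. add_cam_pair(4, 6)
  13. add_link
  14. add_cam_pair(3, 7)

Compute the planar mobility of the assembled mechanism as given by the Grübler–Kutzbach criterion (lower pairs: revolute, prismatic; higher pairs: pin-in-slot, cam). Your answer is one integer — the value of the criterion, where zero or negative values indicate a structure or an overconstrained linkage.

ground; <1,0,0>
#1 <2,0,0>
#2 <3,0,0>
PS:2↔0 J2 <3,0,1>
#3 <4,0,1>
PS:0↔1 J2 <4,0,2>
#4 <5,0,2>
PS:3↔1 J2 <5,0,3>
P:3↔4 J1 <5,1,3>
#5 <6,1,3>
R:5↔0 J1 <6,2,3>
#6 <7,2,3>
C:4↔6 J2 <7,2,4>
#7 <8,2,4>
C:3↔7 J2 <8,2,5>
3×7 − 2×2 − 1×5 = 12

M = 12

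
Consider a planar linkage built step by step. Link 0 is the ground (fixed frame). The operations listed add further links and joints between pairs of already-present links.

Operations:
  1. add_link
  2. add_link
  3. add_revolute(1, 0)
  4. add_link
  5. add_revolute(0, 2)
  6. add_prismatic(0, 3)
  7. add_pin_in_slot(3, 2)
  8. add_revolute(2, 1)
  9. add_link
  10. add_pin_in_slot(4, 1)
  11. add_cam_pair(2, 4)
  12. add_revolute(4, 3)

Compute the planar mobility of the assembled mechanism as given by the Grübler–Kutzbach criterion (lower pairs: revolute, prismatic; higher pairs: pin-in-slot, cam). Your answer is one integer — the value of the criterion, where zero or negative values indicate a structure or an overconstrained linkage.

M = -1

link 0 = ground. State L|J1|J2 = 1|0|0
+link1  2|0|0
+link2  3|0|0
R(1,0) f=1→J1  3|1|0
+link3  4|1|0
R(0,2) f=1→J1  4|2|0
P(0,3) f=1→J1  4|3|0
PS(3,2) f=2→J2  4|3|1
R(2,1) f=1→J1  4|4|1
+link4  5|4|1
PS(4,1) f=2→J2  5|4|2
C(2,4) f=2→J2  5|4|3
R(4,3) f=1→J1  5|5|3
M = 3(5−1)−2·5−3 = 12−10−3 = -1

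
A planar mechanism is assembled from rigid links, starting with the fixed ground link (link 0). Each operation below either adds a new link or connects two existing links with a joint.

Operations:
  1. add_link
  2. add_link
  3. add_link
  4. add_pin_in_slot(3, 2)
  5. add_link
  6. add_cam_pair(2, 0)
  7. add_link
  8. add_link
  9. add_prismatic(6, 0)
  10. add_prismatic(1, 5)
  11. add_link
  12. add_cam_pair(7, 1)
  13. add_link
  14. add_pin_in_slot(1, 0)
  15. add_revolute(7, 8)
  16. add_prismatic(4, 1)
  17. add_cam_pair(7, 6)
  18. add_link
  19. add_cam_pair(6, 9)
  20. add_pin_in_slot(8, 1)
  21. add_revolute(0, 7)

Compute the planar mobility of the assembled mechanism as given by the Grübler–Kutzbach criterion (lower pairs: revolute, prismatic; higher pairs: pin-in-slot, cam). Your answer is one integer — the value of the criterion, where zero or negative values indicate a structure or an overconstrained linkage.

M = 10

link 0 = ground. State L|J1|J2 = 1|0|0
+link1  2|0|0
+link2  3|0|0
+link3  4|0|0
PS(3,2) f=2→J2  4|0|1
+link4  5|0|1
C(2,0) f=2→J2  5|0|2
+link5  6|0|2
+link6  7|0|2
P(6,0) f=1→J1  7|1|2
P(1,5) f=1→J1  7|2|2
+link7  8|2|2
C(7,1) f=2→J2  8|2|3
+link8  9|2|3
PS(1,0) f=2→J2  9|2|4
R(7,8) f=1→J1  9|3|4
P(4,1) f=1→J1  9|4|4
C(7,6) f=2→J2  9|4|5
+link9  10|4|5
C(6,9) f=2→J2  10|4|6
PS(8,1) f=2→J2  10|4|7
R(0,7) f=1→J1  10|5|7
M = 3(10−1)−2·5−7 = 27−10−7 = 10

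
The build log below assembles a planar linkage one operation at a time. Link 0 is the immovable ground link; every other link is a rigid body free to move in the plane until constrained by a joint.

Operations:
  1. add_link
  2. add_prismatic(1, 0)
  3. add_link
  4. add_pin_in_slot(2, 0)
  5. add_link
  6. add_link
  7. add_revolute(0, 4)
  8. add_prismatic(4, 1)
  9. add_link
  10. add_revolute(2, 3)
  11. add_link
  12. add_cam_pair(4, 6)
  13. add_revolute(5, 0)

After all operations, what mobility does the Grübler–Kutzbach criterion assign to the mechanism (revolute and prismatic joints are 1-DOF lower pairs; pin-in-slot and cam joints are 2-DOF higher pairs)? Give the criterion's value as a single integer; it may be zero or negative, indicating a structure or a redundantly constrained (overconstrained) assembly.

M = 6

link 0 = ground. State L|J1|J2 = 1|0|0
+link1  2|0|0
P(1,0) f=1→J1  2|1|0
+link2  3|1|0
PS(2,0) f=2→J2  3|1|1
+link3  4|1|1
+link4  5|1|1
R(0,4) f=1→J1  5|2|1
P(4,1) f=1→J1  5|3|1
+link5  6|3|1
R(2,3) f=1→J1  6|4|1
+link6  7|4|1
C(4,6) f=2→J2  7|4|2
R(5,0) f=1→J1  7|5|2
M = 3(7−1)−2·5−2 = 18−10−2 = 6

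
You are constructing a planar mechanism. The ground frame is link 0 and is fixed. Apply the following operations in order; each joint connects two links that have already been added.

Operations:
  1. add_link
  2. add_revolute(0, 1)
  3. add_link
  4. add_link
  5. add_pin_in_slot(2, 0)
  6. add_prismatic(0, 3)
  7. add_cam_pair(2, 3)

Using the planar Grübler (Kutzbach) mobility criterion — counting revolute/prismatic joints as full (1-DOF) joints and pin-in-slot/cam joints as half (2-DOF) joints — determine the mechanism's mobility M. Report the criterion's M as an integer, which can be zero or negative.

M = 3

ground; <1,0,0>
#1 <2,0,0>
R:0↔1 J1 <2,1,0>
#2 <3,1,0>
#3 <4,1,0>
PS:2↔0 J2 <4,1,1>
P:0↔3 J1 <4,2,1>
C:2↔3 J2 <4,2,2>
3×3 − 2×2 − 1×2 = 3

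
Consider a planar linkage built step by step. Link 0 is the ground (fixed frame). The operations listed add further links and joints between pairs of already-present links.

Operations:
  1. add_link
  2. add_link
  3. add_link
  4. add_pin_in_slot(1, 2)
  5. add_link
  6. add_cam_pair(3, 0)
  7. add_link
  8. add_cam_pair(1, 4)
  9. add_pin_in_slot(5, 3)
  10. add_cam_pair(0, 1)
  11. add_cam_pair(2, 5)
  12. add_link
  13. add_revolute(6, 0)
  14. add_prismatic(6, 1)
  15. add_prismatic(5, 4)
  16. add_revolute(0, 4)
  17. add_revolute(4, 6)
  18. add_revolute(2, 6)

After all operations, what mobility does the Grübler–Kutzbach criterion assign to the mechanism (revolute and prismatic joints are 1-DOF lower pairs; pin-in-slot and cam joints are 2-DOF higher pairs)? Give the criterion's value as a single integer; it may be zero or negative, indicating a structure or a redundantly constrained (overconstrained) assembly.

M = 0

L=1 J1=0 J2=0
add link → L=2 J1=0 J2=0
add link → L=3 J1=0 J2=0
add link → L=4 J1=0 J2=0
PS@1,2 dof=2 J2 → L=4 J1=0 J2=1
add link → L=5 J1=0 J2=1
C@3,0 dof=2 J2 → L=5 J1=0 J2=2
add link → L=6 J1=0 J2=2
C@1,4 dof=2 J2 → L=6 J1=0 J2=3
PS@5,3 dof=2 J2 → L=6 J1=0 J2=4
C@0,1 dof=2 J2 → L=6 J1=0 J2=5
C@2,5 dof=2 J2 → L=6 J1=0 J2=6
add link → L=7 J1=0 J2=6
R@6,0 dof=1 J1 → L=7 J1=1 J2=6
P@6,1 dof=1 J1 → L=7 J1=2 J2=6
P@5,4 dof=1 J1 → L=7 J1=3 J2=6
R@0,4 dof=1 J1 → L=7 J1=4 J2=6
R@4,6 dof=1 J1 → L=7 J1=5 J2=6
R@2,6 dof=1 J1 → L=7 J1=6 J2=6
M=3(L−1)−2J1−J2=3·6−2·6−6=0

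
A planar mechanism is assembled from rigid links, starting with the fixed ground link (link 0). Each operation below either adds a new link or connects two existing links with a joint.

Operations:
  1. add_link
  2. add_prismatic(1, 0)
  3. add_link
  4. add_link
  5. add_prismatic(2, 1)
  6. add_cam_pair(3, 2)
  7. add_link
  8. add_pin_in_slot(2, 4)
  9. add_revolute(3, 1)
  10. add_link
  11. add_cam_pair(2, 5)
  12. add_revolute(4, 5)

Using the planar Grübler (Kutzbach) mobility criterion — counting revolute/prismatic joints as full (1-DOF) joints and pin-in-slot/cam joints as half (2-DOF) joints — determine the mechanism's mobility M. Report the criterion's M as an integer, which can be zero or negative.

[1;0;0] (link 0 is ground)
L+ [2;0;0]
P(1,0)∈J1 [2;1;0]
L+ [3;1;0]
L+ [4;1;0]
P(2,1)∈J1 [4;2;0]
C(3,2)∈J2 [4;2;1]
L+ [5;2;1]
PS(2,4)∈J2 [5;2;2]
R(3,1)∈J1 [5;3;2]
L+ [6;3;2]
C(2,5)∈J2 [6;3;3]
R(4,5)∈J1 [6;4;3]
mobility = 15 − 8 − 3 = 4

M = 4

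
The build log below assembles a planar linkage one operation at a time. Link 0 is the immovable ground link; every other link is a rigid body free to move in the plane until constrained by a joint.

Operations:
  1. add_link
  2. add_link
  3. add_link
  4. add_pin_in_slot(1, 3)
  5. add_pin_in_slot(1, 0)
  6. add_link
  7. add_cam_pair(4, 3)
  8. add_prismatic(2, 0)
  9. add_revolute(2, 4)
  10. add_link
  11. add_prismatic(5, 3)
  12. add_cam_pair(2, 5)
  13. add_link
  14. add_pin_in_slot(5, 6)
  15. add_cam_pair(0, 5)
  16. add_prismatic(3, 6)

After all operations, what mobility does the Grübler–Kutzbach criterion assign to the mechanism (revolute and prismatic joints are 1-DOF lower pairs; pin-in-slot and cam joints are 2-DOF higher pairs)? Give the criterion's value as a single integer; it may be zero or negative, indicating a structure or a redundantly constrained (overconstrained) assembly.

M = 4

ground; <1,0,0>
#1 <2,0,0>
#2 <3,0,0>
#3 <4,0,0>
PS:1↔3 J2 <4,0,1>
PS:1↔0 J2 <4,0,2>
#4 <5,0,2>
C:4↔3 J2 <5,0,3>
P:2↔0 J1 <5,1,3>
R:2↔4 J1 <5,2,3>
#5 <6,2,3>
P:5↔3 J1 <6,3,3>
C:2↔5 J2 <6,3,4>
#6 <7,3,4>
PS:5↔6 J2 <7,3,5>
C:0↔5 J2 <7,3,6>
P:3↔6 J1 <7,4,6>
3×6 − 2×4 − 1×6 = 4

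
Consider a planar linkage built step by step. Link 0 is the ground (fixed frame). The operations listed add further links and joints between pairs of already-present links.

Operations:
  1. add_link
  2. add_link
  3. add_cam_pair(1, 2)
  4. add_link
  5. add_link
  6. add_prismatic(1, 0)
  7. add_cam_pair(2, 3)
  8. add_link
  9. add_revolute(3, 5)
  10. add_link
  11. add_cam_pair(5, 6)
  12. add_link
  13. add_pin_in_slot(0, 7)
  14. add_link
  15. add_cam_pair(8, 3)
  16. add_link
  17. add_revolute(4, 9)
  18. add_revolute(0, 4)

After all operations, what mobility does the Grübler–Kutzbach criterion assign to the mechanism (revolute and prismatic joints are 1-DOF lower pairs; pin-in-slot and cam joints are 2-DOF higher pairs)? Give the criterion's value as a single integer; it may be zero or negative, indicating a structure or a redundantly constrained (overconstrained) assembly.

[1;0;0] (link 0 is ground)
L+ [2;0;0]
L+ [3;0;0]
C(1,2)∈J2 [3;0;1]
L+ [4;0;1]
L+ [5;0;1]
P(1,0)∈J1 [5;1;1]
C(2,3)∈J2 [5;1;2]
L+ [6;1;2]
R(3,5)∈J1 [6;2;2]
L+ [7;2;2]
C(5,6)∈J2 [7;2;3]
L+ [8;2;3]
PS(0,7)∈J2 [8;2;4]
L+ [9;2;4]
C(8,3)∈J2 [9;2;5]
L+ [10;2;5]
R(4,9)∈J1 [10;3;5]
R(0,4)∈J1 [10;4;5]
mobility = 27 − 8 − 5 = 14

M = 14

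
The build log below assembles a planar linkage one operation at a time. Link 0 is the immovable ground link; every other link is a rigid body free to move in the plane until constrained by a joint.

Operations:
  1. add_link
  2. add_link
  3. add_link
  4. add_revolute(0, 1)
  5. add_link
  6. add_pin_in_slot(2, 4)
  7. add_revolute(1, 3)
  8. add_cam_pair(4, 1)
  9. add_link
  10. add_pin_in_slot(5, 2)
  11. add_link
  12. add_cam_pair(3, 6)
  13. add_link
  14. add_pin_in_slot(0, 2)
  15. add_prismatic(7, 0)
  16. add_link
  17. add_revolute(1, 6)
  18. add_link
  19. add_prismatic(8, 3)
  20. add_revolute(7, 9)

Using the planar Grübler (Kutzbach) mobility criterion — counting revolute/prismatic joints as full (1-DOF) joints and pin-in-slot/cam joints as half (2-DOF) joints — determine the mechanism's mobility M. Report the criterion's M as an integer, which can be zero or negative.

M = 10

ground; <1,0,0>
#1 <2,0,0>
#2 <3,0,0>
#3 <4,0,0>
R:0↔1 J1 <4,1,0>
#4 <5,1,0>
PS:2↔4 J2 <5,1,1>
R:1↔3 J1 <5,2,1>
C:4↔1 J2 <5,2,2>
#5 <6,2,2>
PS:5↔2 J2 <6,2,3>
#6 <7,2,3>
C:3↔6 J2 <7,2,4>
#7 <8,2,4>
PS:0↔2 J2 <8,2,5>
P:7↔0 J1 <8,3,5>
#8 <9,3,5>
R:1↔6 J1 <9,4,5>
#9 <10,4,5>
P:8↔3 J1 <10,5,5>
R:7↔9 J1 <10,6,5>
3×9 − 2×6 − 1×5 = 10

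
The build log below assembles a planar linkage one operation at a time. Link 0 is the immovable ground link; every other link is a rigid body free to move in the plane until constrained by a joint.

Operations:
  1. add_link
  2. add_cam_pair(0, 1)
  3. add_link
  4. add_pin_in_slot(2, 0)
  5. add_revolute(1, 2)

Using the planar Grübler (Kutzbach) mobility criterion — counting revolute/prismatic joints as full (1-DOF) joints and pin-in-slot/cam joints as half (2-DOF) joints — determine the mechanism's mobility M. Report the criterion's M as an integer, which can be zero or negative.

ground; <1,0,0>
#1 <2,0,0>
C:0↔1 J2 <2,0,1>
#2 <3,0,1>
PS:2↔0 J2 <3,0,2>
R:1↔2 J1 <3,1,2>
3×2 − 2×1 − 1×2 = 2

M = 2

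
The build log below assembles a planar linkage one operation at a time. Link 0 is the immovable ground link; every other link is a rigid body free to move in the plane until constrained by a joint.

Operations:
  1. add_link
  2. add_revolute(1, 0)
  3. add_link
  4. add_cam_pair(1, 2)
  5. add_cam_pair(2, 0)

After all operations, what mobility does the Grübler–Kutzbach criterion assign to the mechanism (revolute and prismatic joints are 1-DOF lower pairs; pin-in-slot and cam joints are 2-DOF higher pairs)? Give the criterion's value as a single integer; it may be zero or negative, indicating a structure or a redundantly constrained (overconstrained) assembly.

M = 2

[1;0;0] (link 0 is ground)
L+ [2;0;0]
R(1,0)∈J1 [2;1;0]
L+ [3;1;0]
C(1,2)∈J2 [3;1;1]
C(2,0)∈J2 [3;1;2]
mobility = 6 − 2 − 2 = 2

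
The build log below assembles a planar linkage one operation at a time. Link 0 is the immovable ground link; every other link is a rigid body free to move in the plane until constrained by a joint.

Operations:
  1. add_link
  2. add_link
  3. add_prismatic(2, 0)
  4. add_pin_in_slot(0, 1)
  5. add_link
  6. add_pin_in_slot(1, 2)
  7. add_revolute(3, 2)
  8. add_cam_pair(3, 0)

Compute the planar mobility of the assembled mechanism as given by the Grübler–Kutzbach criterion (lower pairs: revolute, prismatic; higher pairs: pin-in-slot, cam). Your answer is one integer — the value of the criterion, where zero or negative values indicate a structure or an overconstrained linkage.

M = 2

link 0 = ground. State L|J1|J2 = 1|0|0
+link1  2|0|0
+link2  3|0|0
P(2,0) f=1→J1  3|1|0
PS(0,1) f=2→J2  3|1|1
+link3  4|1|1
PS(1,2) f=2→J2  4|1|2
R(3,2) f=1→J1  4|2|2
C(3,0) f=2→J2  4|2|3
M = 3(4−1)−2·2−3 = 9−4−3 = 2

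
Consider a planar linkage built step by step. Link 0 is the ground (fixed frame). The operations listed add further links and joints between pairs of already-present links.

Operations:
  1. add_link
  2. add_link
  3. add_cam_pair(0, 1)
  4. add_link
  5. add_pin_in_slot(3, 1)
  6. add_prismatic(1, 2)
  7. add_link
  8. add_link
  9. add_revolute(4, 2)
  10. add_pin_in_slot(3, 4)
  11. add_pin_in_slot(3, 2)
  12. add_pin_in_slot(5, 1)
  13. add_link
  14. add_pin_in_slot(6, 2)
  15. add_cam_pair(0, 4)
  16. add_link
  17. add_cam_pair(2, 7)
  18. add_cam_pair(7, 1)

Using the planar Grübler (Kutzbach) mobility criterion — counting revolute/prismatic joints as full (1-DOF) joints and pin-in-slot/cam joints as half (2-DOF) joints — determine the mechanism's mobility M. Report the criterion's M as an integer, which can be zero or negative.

M = 8

(L,J1,J2)=(1,0,0); link0 fixed
link1: (2,0,0)
link2: (3,0,0)
C 0-1 [J2]: (3,0,1)
link3: (4,0,1)
PS 3-1 [J2]: (4,0,2)
P 1-2 [J1]: (4,1,2)
link4: (5,1,2)
link5: (6,1,2)
R 4-2 [J1]: (6,2,2)
PS 3-4 [J2]: (6,2,3)
PS 3-2 [J2]: (6,2,4)
PS 5-1 [J2]: (6,2,5)
link6: (7,2,5)
PS 6-2 [J2]: (7,2,6)
C 0-4 [J2]: (7,2,7)
link7: (8,2,7)
C 2-7 [J2]: (8,2,8)
C 7-1 [J2]: (8,2,9)
Grübler: 3·7 − 2·2 − 9 = 8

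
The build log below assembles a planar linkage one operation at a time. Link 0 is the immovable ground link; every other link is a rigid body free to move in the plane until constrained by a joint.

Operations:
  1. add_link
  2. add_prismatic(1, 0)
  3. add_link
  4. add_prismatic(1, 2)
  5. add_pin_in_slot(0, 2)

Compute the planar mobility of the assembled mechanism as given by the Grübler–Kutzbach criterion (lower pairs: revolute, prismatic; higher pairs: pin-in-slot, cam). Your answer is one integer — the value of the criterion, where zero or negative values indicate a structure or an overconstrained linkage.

M = 1

(L,J1,J2)=(1,0,0); link0 fixed
link1: (2,0,0)
P 1-0 [J1]: (2,1,0)
link2: (3,1,0)
P 1-2 [J1]: (3,2,0)
PS 0-2 [J2]: (3,2,1)
Grübler: 3·2 − 2·2 − 1 = 1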